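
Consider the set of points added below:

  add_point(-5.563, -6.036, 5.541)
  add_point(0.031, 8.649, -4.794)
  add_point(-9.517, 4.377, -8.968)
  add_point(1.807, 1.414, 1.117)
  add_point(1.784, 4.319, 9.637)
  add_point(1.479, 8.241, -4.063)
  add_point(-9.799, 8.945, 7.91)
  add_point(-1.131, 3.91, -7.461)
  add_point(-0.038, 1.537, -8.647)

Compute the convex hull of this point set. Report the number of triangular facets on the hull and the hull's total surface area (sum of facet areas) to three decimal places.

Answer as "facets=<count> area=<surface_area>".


Points on the hull: [0, 1, 2, 3, 4, 5, 6, 8] (8 of 9).

Triangle areas on the boundary:
  f1: (p2, p0, p6) → 126.3158
  f2: (p4, p0, p6) → 81.0227
  f3: (p4, p0, p3) → 50.5507
  f4: (p5, p4, p3) → 36.6381
  f5: (p5, p4, p6) → 86.8276
  f6: (p8, p5, p3) → 33.7523
  f7: (p8, p0, p3) → 54.4216
  f8: (p8, p2, p0) → 83.1456
  f9: (p1, p2, p6) → 88.2781
  f10: (p1, p5, p6) → 13.1945
  f11: (p1, p8, p2) → 38.9820
  f12: (p1, p8, p5) → 6.7647
Σ area = 699.894

Euler characteristic 8−18+12 = 2 ✓

facets=12 area=699.894


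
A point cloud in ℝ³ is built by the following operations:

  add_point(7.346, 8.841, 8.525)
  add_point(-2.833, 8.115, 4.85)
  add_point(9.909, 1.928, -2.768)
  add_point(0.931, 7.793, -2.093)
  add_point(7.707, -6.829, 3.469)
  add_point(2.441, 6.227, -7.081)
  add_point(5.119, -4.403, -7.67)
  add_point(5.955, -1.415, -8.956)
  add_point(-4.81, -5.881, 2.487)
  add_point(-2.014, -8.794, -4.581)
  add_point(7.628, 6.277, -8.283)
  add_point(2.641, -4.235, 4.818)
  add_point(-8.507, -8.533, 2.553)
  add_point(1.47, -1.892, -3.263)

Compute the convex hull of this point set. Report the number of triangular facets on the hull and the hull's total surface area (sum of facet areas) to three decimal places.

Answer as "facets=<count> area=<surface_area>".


facets=20 area=931.258

Extreme-point indices: [0, 1, 2, 3, 4, 5, 6, 7, 9, 10, 11, 12] — 12 of 14 on the boundary.

Triangle areas on the boundary:
  f1: (p4, p0, p2) → 73.5939
  f2: (p1, p0, p12) → 87.8718
  f3: (p11, p0, p12) → 64.9816
  f4: (p11, p4, p12) → 28.6033
  f5: (p11, p4, p0) → 41.3817
  f6: (p9, p4, p12) → 61.5772
  f7: (p6, p7, p2) → 13.2845
  f8: (p6, p4, p2) → 48.0371
  f9: (p6, p9, p7) → 9.5856
  f10: (p6, p9, p4) → 50.4594
  f11: (p5, p9, p7) → 49.4314
  f12: (p5, p1, p12) → 115.9996
  f13: (p5, p9, p12) → 73.4946
  f14: (p10, p7, p2) → 26.1329
  f15: (p10, p5, p7) → 20.6252
  f16: (p10, p0, p2) → 48.0194
  f17: (p3, p5, p1) → 6.7797
  f18: (p3, p10, p5) → 12.7528
  f19: (p3, p1, p0) → 42.4034
  f20: (p3, p10, p0) → 56.2433
Σ area = 931.258

Euler: V−E+F = 12−30+20 = 2.


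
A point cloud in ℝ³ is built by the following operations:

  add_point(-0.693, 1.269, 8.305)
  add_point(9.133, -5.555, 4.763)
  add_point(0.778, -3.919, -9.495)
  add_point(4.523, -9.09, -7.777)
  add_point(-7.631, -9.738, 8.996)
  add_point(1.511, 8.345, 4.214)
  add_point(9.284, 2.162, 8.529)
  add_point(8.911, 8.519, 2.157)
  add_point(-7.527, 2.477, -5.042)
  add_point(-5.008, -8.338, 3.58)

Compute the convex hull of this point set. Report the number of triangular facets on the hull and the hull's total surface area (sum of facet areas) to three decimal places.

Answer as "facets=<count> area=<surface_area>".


10 of the 10 inputs are extreme points: [0, 1, 2, 3, 4, 5, 6, 7, 8, 9].

Per-facet area ½‖(b−a)×(c−a)‖:
  f1: (p8, p2, p7) → 102.6825
  f2: (p5, p7, p6) → 34.1270
  f3: (p5, p8, p4) → 129.0269
  f4: (p5, p8, p7) → 48.7917
  f5: (p3, p2, p7) → 62.0449
  f6: (p0, p6, p4) → 52.0054
  f7: (p0, p5, p4) → 27.1543
  f8: (p0, p5, p6) → 40.1369
  f9: (p1, p6, p4) → 75.8029
  f10: (p1, p3, p4) → 121.3687
  f11: (p1, p7, p6) → 36.6076
  f12: (p1, p3, p7) → 98.5923
  f13: (p9, p3, p4) → 16.6587
  f14: (p9, p3, p2) → 48.0405
  f15: (p9, p8, p4) → 33.5204
  f16: (p9, p8, p2) → 75.7700
Σ area = 1002.331

Check V−E+F: 10 − 24 + 16 = 2.

facets=16 area=1002.331


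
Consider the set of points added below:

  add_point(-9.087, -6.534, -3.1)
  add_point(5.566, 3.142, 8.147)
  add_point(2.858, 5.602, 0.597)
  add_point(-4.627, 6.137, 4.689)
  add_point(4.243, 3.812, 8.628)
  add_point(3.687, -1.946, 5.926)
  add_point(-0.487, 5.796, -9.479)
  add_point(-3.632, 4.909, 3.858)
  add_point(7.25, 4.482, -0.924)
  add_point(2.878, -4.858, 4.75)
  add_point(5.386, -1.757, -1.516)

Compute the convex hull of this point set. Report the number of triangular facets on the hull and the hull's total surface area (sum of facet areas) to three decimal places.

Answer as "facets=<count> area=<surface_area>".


Hull vertices (9/11): indices [0, 1, 2, 3, 4, 6, 8, 9, 10].

Facet areas (half cross-product norm):
  f1: (p6, p3, p0) → 104.0475
  f2: (p9, p3, p0) → 88.9201
  f3: (p2, p6, p8) → 25.3824
  f4: (p2, p6, p3) → 44.6608
  f5: (p4, p9, p3) → 47.7439
  f6: (p4, p2, p8) → 19.8386
  f7: (p4, p2, p3) → 33.9934
  f8: (p10, p6, p0) → 90.2708
  f9: (p10, p9, p0) → 53.0499
  f10: (p10, p6, p8) → 37.5308
  f11: (p1, p4, p8) → 6.6866
  f12: (p1, p4, p9) → 6.8802
  f13: (p1, p10, p8) → 30.3234
  f14: (p1, p10, p9) → 33.3943
Σ area = 622.723

Euler characteristic 9−21+14 = 2 ✓

facets=14 area=622.723


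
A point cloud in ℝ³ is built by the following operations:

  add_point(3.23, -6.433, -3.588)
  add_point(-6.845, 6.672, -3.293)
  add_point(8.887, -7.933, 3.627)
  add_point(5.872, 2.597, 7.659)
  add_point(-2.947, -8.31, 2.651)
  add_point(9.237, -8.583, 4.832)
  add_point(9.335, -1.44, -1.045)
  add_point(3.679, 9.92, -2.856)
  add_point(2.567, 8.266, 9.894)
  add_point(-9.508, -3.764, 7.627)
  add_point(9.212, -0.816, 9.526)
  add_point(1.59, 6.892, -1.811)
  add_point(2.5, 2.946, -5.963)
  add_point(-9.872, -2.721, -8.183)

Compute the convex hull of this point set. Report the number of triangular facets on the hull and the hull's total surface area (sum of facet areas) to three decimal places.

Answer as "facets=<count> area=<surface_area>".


facets=20 area=1112.632

Extreme-point indices: [0, 1, 2, 4, 5, 6, 7, 8, 9, 10, 12, 13] — 12 of 14 on the boundary.

Area of each hull facet:
  f1: (p12, p7, p13) → 43.6580
  f2: (p12, p7, p6) → 36.4934
  f3: (p1, p7, p13) → 51.4230
  f4: (p1, p8, p7) → 70.8887
  f5: (p1, p9, p13) → 80.2502
  f6: (p1, p9, p8) → 113.8863
  f7: (p0, p12, p13) → 64.0072
  f8: (p0, p12, p6) → 35.8617
  f9: (p10, p9, p8) → 95.6447
  f10: (p10, p5, p9) → 84.9893
  f11: (p10, p5, p6) → 39.5910
  f12: (p10, p7, p6) → 67.6378
  f13: (p10, p8, p7) → 72.6355
  f14: (p4, p9, p13) → 65.3918
  f15: (p4, p5, p9) → 46.4094
  f16: (p4, p0, p13) → 60.4099
  f17: (p4, p0, p5) → 46.4134
  f18: (p2, p5, p6) → 2.9250
  f19: (p2, p0, p6) → 31.0884
  f20: (p2, p0, p5) → 3.0273
Σ area = 1112.632

Euler characteristic 12−30+20 = 2 ✓


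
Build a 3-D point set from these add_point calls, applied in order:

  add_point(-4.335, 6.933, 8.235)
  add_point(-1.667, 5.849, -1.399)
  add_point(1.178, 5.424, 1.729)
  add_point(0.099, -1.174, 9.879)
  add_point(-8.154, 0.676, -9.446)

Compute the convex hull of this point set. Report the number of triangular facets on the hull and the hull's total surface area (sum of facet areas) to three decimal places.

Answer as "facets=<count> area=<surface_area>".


facets=6 area=284.470

Hull vertices (5/5): indices [0, 1, 2, 3, 4].

Facet areas (half cross-product norm):
  f1: (p3, p2, p4) → 76.7965
  f2: (p0, p3, p4) → 89.7892
  f3: (p0, p3, p2) → 38.5073
  f4: (p1, p2, p4) → 13.1940
  f5: (p1, p0, p4) → 47.8919
  f6: (p1, p0, p2) → 18.2907
Σ area = 284.470

Euler: V−E+F = 5−9+6 = 2.


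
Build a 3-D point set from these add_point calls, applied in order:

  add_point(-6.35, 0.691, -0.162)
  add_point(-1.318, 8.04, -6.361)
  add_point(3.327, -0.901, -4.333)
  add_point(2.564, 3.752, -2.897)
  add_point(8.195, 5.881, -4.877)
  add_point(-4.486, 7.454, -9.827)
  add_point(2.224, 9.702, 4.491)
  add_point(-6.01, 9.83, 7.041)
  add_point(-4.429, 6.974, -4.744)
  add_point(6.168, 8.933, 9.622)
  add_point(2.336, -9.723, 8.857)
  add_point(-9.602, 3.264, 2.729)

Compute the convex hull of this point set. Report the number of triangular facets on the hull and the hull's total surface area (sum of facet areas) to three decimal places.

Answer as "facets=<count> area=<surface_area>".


facets=16 area=924.432

Hull vertices (10/12): indices [0, 1, 2, 4, 5, 6, 7, 9, 10, 11].

Area of each hull facet:
  f1: (p9, p10, p4) → 139.3036
  f2: (p0, p10, p11) → 38.5316
  f3: (p0, p5, p11) → 29.0214
  f4: (p2, p10, p4) → 55.9746
  f5: (p2, p5, p4) → 51.9691
  f6: (p2, p0, p10) → 80.8610
  f7: (p2, p0, p5) → 59.0223
  f8: (p7, p5, p11) → 61.1487
  f9: (p7, p10, p11) → 80.2546
  f10: (p7, p9, p10) → 117.8724
  f11: (p6, p9, p4) → 36.7295
  f12: (p6, p7, p9) → 26.3472
  f13: (p6, p7, p5) → 68.2215
  f14: (p1, p5, p4) → 15.9931
  f15: (p1, p6, p4) → 52.0113
  f16: (p1, p6, p5) → 11.1698
Σ area = 924.432

Check V−E+F: 10 − 24 + 16 = 2.


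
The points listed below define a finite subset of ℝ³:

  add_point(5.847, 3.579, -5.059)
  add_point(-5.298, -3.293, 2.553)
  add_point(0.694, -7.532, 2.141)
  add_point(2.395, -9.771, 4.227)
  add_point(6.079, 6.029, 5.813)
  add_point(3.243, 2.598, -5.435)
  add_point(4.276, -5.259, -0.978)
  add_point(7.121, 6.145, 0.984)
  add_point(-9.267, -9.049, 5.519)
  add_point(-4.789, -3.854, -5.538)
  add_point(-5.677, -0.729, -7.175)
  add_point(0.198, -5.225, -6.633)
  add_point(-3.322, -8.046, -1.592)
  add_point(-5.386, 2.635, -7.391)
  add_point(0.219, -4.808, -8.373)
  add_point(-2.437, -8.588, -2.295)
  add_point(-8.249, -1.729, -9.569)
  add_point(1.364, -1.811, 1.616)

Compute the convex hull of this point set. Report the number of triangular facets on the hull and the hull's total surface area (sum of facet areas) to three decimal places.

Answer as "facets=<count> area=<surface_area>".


facets=18 area=773.716

Hull vertices (11/18): indices [0, 1, 3, 4, 6, 7, 8, 13, 14, 15, 16].

Facet areas (half cross-product norm):
  f1: (p4, p3, p8) → 94.6718
  f2: (p4, p3, p7) → 40.2638
  f3: (p15, p3, p8) → 41.5898
  f4: (p15, p16, p8) → 59.2042
  f5: (p1, p4, p8) → 35.8645
  f6: (p13, p4, p7) → 35.7213
  f7: (p13, p1, p4) → 86.5207
  f8: (p13, p16, p8) → 47.4981
  f9: (p13, p1, p8) → 30.5310
  f10: (p14, p15, p16) → 34.6501
  f11: (p14, p15, p3) → 27.1261
  f12: (p0, p13, p7) → 35.2715
  f13: (p0, p13, p16) → 25.1384
  f14: (p0, p14, p16) → 46.5569
  f15: (p6, p14, p3) → 25.2779
  f16: (p6, p0, p14) → 39.2590
  f17: (p6, p3, p7) → 35.5987
  f18: (p6, p0, p7) → 32.9726
Σ area = 773.716

Check V−E+F: 11 − 27 + 18 = 2.


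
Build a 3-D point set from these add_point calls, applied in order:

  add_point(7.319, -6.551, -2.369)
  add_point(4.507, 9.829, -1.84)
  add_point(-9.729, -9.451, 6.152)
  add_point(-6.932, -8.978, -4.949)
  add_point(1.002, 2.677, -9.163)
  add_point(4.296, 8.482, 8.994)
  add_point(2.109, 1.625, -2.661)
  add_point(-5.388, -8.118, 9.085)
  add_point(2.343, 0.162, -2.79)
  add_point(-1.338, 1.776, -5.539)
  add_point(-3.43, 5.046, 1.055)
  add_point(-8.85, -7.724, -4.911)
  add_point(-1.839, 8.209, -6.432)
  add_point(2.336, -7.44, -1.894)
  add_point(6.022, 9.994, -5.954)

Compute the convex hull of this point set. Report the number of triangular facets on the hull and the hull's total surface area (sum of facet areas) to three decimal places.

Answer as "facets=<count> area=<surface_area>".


facets=20 area=1036.752

Extreme-point indices: [0, 1, 2, 3, 4, 5, 7, 10, 11, 12, 13, 14] — 12 of 15 on the boundary.

Triangle areas on the boundary:
  f1: (p4, p14, p0) → 61.3362
  f2: (p5, p14, p0) → 122.5747
  f3: (p3, p4, p0) → 86.1246
  f4: (p12, p4, p14) → 26.8511
  f5: (p7, p0, p2) → 44.9022
  f6: (p7, p5, p2) → 40.9591
  f7: (p7, p5, p0) → 147.0275
  f8: (p13, p0, p2) → 17.4619
  f9: (p13, p3, p2) → 56.4786
  f10: (p13, p3, p0) → 9.9670
  f11: (p10, p5, p2) → 91.8411
  f12: (p10, p12, p5) → 44.4720
  f13: (p1, p5, p14) → 8.0588
  f14: (p1, p12, p14) → 16.9582
  f15: (p1, p12, p5) → 37.0535
  f16: (p11, p3, p4) → 16.8587
  f17: (p11, p12, p4) → 49.9518
  f18: (p11, p3, p2) → 12.8705
  f19: (p11, p10, p2) → 82.5092
  f20: (p11, p10, p12) → 62.4955
Σ area = 1036.752

Euler: V−E+F = 12−30+20 = 2.


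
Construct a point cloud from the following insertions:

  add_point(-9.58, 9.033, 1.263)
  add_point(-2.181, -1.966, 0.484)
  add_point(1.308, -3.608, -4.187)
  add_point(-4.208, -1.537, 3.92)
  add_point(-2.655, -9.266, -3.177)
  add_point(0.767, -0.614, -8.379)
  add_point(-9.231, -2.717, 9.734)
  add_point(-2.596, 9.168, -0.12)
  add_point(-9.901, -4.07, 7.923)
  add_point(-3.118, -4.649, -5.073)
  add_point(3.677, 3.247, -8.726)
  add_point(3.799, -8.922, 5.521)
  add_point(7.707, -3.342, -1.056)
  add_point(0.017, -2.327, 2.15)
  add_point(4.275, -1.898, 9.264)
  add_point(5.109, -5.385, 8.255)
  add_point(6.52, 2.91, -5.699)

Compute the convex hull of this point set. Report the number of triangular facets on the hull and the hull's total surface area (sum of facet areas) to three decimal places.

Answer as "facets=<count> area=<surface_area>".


Points on the hull: [0, 4, 5, 6, 7, 8, 9, 10, 11, 12, 14, 15, 16] (13 of 17).

Triangle areas on the boundary:
  f1: (p0, p14, p7) → 54.6473
  f2: (p0, p10, p7) → 33.5899
  f3: (p16, p10, p12) → 13.1865
  f4: (p16, p10, p7) → 25.1924
  f5: (p16, p14, p12) → 39.5511
  f6: (p16, p14, p7) → 91.1137
  f7: (p11, p4, p12) → 49.0544
  f8: (p11, p4, p8) → 72.7061
  f9: (p9, p4, p8) → 35.5445
  f10: (p9, p0, p8) → 99.9240
  f11: (p6, p0, p8) → 17.0808
  f12: (p6, p0, p14) → 97.9848
  f13: (p6, p11, p8) → 17.3447
  f14: (p15, p14, p12) → 18.2657
  f15: (p15, p11, p12) → 21.7865
  f16: (p15, p6, p14) → 24.8195
  f17: (p15, p6, p11) → 34.0454
  f18: (p5, p0, p10) → 41.4490
  f19: (p5, p9, p0) → 53.1512
  f20: (p5, p9, p4) → 11.5039
  f21: (p5, p4, p12) → 52.3730
  f22: (p5, p10, p12) → 25.0788
Σ area = 929.393

Euler characteristic 13−33+22 = 2 ✓

facets=22 area=929.393


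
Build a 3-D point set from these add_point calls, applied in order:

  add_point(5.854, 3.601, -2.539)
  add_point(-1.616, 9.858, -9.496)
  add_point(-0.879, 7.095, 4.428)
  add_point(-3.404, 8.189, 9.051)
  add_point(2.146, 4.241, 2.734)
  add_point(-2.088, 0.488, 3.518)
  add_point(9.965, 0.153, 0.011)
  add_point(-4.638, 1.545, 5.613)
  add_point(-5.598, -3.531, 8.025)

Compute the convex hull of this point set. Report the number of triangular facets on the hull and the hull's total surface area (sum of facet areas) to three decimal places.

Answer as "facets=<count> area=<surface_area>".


facets=8 area=512.667

6 of the 9 inputs are extreme points: [0, 1, 3, 6, 7, 8].

Triangle areas on the boundary:
  f1: (p1, p6, p8) → 155.9790
  f2: (p3, p6, p8) → 101.3134
  f3: (p7, p1, p8) → 28.7862
  f4: (p7, p3, p8) → 17.0301
  f5: (p7, p3, p1) → 66.2782
  f6: (p0, p1, p6) → 6.2401
  f7: (p0, p3, p6) → 44.4879
  f8: (p0, p3, p1) → 92.5517
Σ area = 512.667

Euler characteristic 6−12+8 = 2 ✓


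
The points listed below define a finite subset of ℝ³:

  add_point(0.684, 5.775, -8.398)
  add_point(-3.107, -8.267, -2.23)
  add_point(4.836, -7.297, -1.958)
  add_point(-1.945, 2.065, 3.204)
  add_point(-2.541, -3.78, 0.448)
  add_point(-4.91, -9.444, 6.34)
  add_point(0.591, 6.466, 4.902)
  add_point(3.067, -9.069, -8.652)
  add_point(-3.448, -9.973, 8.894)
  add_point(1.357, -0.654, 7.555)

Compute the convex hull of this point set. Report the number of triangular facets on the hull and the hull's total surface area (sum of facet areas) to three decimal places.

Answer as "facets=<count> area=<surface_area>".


Hull vertices (9/10): indices [0, 1, 2, 3, 5, 6, 7, 8, 9].

Per-facet area ½‖(b−a)×(c−a)‖:
  f1: (p0, p6, p2) → 93.4241
  f2: (p0, p7, p2) → 52.3986
  f3: (p9, p6, p2) → 44.5699
  f4: (p3, p6, p5) → 19.6272
  f5: (p3, p0, p5) → 63.0730
  f6: (p3, p0, p6) → 33.3285
  f7: (p1, p7, p5) → 22.3190
  f8: (p1, p0, p5) → 58.4780
  f9: (p1, p0, p7) → 65.7454
  f10: (p8, p9, p2) → 61.9279
  f11: (p8, p7, p5) → 21.5635
  f12: (p8, p7, p2) → 41.9856
  f13: (p8, p6, p5) → 25.1777
  f14: (p8, p9, p6) → 23.0773
Σ area = 626.696

Check V−E+F: 9 − 21 + 14 = 2.

facets=14 area=626.696


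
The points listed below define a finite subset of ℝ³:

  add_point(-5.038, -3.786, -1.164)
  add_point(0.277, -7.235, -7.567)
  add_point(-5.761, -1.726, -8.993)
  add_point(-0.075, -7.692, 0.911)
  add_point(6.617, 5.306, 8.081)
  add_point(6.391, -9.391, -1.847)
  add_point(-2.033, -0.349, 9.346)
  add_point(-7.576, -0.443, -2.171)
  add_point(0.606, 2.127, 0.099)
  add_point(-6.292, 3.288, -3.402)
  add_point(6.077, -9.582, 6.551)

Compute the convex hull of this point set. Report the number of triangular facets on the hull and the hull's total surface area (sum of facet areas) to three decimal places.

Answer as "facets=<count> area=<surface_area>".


facets=16 area=696.648

10 of the 11 inputs are extreme points: [0, 1, 2, 3, 4, 5, 6, 7, 9, 10].

Area of each hull facet:
  f1: (p6, p10, p4) → 64.7236
  f2: (p9, p2, p7) → 14.5276
  f3: (p9, p2, p4) → 56.1222
  f4: (p9, p6, p7) → 26.2018
  f5: (p9, p6, p4) → 72.4857
  f6: (p3, p6, p10) → 47.3568
  f7: (p5, p10, p4) → 62.7526
  f8: (p5, p3, p10) → 27.7370
  f9: (p0, p6, p7) → 24.5008
  f10: (p0, p3, p6) → 36.2630
  f11: (p0, p2, p7) → 15.4518
  f12: (p1, p5, p3) → 28.0963
  f13: (p1, p0, p2) → 30.9237
  f14: (p1, p0, p3) → 26.8346
  f15: (p1, p2, p4) → 87.1464
  f16: (p1, p5, p4) → 75.5242
Σ area = 696.648

Check V−E+F: 10 − 24 + 16 = 2.


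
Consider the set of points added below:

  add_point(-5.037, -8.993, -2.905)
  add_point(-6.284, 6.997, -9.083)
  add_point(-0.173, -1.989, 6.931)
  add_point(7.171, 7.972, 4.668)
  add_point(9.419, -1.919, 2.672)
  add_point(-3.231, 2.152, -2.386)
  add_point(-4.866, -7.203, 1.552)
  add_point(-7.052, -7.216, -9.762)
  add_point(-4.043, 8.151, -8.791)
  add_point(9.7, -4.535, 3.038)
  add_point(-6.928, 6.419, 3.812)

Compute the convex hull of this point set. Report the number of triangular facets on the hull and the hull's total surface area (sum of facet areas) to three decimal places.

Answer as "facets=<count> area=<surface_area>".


facets=16 area=895.451

Points on the hull: [0, 1, 2, 3, 4, 6, 7, 8, 9, 10] (10 of 11).

Area of each hull facet:
  f1: (p8, p9, p7) → 158.3891
  f2: (p3, p2, p9) → 62.6934
  f3: (p0, p9, p7) → 52.1133
  f4: (p4, p8, p9) → 20.8782
  f5: (p4, p3, p9) → 4.7357
  f6: (p4, p3, p8) → 90.5559
  f7: (p6, p2, p9) → 47.8569
  f8: (p6, p0, p9) → 35.0828
  f9: (p6, p0, p7) → 11.0007
  f10: (p10, p6, p2) → 49.5699
  f11: (p10, p3, p8) → 91.2390
  f12: (p10, p3, p2) → 67.5531
  f13: (p10, p6, p7) → 79.7358
  f14: (p1, p8, p7) → 15.5873
  f15: (p1, p10, p7) → 92.0830
  f16: (p1, p10, p8) → 16.3766
Σ area = 895.451

Euler characteristic 10−24+16 = 2 ✓


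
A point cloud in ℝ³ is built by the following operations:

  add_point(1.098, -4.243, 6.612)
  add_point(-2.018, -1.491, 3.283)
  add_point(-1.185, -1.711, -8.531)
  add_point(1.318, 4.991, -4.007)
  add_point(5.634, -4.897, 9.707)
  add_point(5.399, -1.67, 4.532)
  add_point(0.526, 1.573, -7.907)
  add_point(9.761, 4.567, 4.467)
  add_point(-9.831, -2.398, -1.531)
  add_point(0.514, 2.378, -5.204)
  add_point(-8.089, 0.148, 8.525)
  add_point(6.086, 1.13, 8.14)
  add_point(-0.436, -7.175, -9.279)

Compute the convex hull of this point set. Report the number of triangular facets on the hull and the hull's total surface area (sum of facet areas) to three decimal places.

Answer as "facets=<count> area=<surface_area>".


facets=16 area=750.388

Extreme-point indices: [0, 2, 3, 4, 6, 7, 8, 10, 11, 12] — 10 of 13 on the boundary.

Per-facet area ½‖(b−a)×(c−a)‖:
  f1: (p4, p12, p7) → 113.0954
  f2: (p3, p10, p8) → 71.2279
  f3: (p3, p10, p7) → 97.0940
  f4: (p0, p10, p8) → 54.0104
  f5: (p0, p10, p4) → 21.1599
  f6: (p0, p12, p8) → 86.6390
  f7: (p0, p4, p12) → 35.7680
  f8: (p11, p4, p7) → 13.4312
  f9: (p11, p10, p7) → 33.9323
  f10: (p11, p10, p4) → 43.9016
  f11: (p6, p12, p7) → 65.0294
  f12: (p6, p3, p7) → 24.8849
  f13: (p6, p3, p8) → 33.5231
  f14: (p2, p12, p8) → 30.7597
  f15: (p2, p6, p8) → 19.9434
  f16: (p2, p6, p12) → 5.9876
Σ area = 750.388

Euler characteristic 10−24+16 = 2 ✓


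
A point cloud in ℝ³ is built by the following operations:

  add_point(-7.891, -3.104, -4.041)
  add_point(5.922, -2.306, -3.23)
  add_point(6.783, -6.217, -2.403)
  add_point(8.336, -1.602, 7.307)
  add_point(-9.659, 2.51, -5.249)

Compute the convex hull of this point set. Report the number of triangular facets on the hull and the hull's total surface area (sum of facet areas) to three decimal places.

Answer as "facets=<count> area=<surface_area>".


Extreme-point indices: [0, 1, 2, 3, 4] — 5 of 5 on the boundary.

Area of each hull facet:
  f1: (p0, p3, p4) → 57.1908
  f2: (p0, p2, p3) → 81.0485
  f3: (p1, p3, p4) → 84.5717
  f4: (p1, p2, p3) → 21.7809
  f5: (p1, p0, p4) → 40.3029
  f6: (p1, p0, p2) → 27.9413
Σ area = 312.836

Check V−E+F: 5 − 9 + 6 = 2.

facets=6 area=312.836


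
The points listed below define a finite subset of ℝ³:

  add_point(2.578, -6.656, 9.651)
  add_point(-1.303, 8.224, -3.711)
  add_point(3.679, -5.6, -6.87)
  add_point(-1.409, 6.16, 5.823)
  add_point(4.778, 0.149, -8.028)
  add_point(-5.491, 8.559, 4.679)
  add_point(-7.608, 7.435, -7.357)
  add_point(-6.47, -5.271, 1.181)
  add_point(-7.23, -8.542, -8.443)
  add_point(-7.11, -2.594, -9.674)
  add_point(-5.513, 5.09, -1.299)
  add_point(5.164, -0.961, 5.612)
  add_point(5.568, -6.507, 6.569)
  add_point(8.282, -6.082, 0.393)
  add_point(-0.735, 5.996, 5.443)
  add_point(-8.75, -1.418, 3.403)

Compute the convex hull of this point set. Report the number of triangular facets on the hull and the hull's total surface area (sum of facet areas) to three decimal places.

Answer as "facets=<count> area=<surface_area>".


facets=26 area=983.426

15 of the 16 inputs are extreme points: [0, 1, 2, 3, 4, 5, 6, 7, 8, 9, 11, 12, 13, 14, 15].

Triangle areas on the boundary:
  f1: (p0, p5, p15) → 73.6921
  f2: (p6, p5, p15) → 62.6825
  f3: (p8, p6, p15) → 91.4142
  f4: (p8, p6, p9) → 13.2297
  f5: (p4, p6, p9) → 62.1485
  f6: (p4, p8, p9) → 36.5609
  f7: (p4, p11, p13) → 43.8985
  f8: (p12, p11, p13) → 18.7296
  f9: (p12, p11, p0) → 12.0536
  f10: (p12, p8, p13) → 60.6362
  f11: (p12, p8, p0) → 42.4302
  f12: (p3, p0, p5) → 22.2487
  f13: (p3, p11, p0) → 34.2526
  f14: (p7, p0, p15) → 30.9603
  f15: (p7, p8, p15) → 19.7176
  f16: (p7, p8, p0) → 47.7653
  f17: (p2, p8, p13) → 38.8130
  f18: (p2, p4, p13) → 25.5097
  f19: (p2, p4, p8) → 31.2227
  f20: (p1, p6, p5) → 34.2980
  f21: (p1, p4, p6) → 39.4364
  f22: (p1, p4, p11) → 71.3833
  f23: (p14, p3, p11) → 2.5756
  f24: (p14, p1, p11) → 41.8269
  f25: (p14, p3, p5) → 1.3692
  f26: (p14, p1, p5) → 24.5706
Σ area = 983.426

Check V−E+F: 15 − 39 + 26 = 2.


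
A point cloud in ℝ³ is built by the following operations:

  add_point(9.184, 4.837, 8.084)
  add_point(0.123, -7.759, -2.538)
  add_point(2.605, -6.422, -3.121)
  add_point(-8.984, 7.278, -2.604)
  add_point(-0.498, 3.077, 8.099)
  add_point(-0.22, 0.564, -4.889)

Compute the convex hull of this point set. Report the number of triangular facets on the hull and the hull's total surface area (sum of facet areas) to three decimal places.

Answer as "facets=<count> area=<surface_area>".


facets=8 area=467.345

6 of the 6 inputs are extreme points: [0, 1, 2, 3, 4, 5].

Facet areas (half cross-product norm):
  f1: (p4, p0, p3) → 59.6023
  f2: (p4, p1, p3) → 103.9079
  f3: (p4, p1, p0) → 74.4960
  f4: (p5, p0, p3) → 92.7002
  f5: (p5, p1, p3) → 40.8003
  f6: (p2, p1, p0) → 21.4030
  f7: (p2, p5, p0) → 63.4208
  f8: (p2, p5, p1) → 11.0141
Σ area = 467.345

Check V−E+F: 6 − 12 + 8 = 2.


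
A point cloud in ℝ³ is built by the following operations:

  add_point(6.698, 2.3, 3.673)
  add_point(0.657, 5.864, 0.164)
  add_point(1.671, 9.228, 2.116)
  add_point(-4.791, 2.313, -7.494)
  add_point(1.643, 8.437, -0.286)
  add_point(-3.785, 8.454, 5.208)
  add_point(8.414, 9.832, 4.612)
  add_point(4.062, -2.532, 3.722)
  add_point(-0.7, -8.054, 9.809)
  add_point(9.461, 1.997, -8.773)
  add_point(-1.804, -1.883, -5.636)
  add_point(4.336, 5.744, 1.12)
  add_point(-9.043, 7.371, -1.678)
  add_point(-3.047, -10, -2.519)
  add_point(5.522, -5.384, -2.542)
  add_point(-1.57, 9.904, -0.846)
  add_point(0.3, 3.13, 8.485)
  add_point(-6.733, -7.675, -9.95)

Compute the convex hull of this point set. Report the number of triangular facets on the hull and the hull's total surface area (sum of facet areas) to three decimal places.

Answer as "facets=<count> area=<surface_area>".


Hull vertices (12/18): indices [0, 3, 5, 6, 8, 9, 12, 13, 14, 15, 16, 17].

Per-facet area ½‖(b−a)×(c−a)‖:
  f1: (p17, p8, p12) → 163.9120
  f2: (p17, p8, p13) → 26.4724
  f3: (p14, p8, p13) → 60.1008
  f4: (p14, p17, p9) → 75.0406
  f5: (p14, p17, p13) → 40.6287
  f6: (p15, p6, p9) → 82.8219
  f7: (p5, p8, p12) → 74.5208
  f8: (p5, p15, p12) → 25.0891
  f9: (p5, p15, p6) → 37.1858
  f10: (p3, p17, p12) → 36.3747
  f11: (p3, p17, p9) → 74.1410
  f12: (p3, p15, p12) → 34.2006
  f13: (p3, p15, p9) → 73.7534
  f14: (p0, p6, p8) → 34.9109
  f15: (p0, p14, p8) → 65.6832
  f16: (p0, p6, p9) → 49.4045
  f17: (p0, p14, p9) → 50.6636
  f18: (p16, p6, p8) → 45.5440
  f19: (p16, p5, p8) → 29.8066
  f20: (p16, p5, p6) → 41.1750
Σ area = 1121.430

Check V−E+F: 12 − 30 + 20 = 2.

facets=20 area=1121.430


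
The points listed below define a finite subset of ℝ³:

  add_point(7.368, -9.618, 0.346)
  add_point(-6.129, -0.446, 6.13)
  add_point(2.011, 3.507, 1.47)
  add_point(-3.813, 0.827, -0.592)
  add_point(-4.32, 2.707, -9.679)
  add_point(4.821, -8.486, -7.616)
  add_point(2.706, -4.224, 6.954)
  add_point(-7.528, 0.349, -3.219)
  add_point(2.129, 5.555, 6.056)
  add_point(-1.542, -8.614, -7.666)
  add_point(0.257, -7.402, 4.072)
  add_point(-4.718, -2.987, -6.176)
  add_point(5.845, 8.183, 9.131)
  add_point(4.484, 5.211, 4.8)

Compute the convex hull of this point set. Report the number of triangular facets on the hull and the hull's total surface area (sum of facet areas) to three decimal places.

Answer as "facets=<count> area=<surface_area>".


Hull vertices (10/14): indices [0, 1, 4, 5, 6, 7, 9, 10, 11, 12].

Triangle areas on the boundary:
  f1: (p4, p12, p7) → 74.6254
  f2: (p1, p12, p7) → 68.8734
  f3: (p9, p1, p7) → 53.7449
  f4: (p6, p12, p0) → 53.5709
  f5: (p6, p1, p12) → 61.9952
  f6: (p11, p4, p7) → 17.2405
  f7: (p11, p9, p7) → 6.9002
  f8: (p11, p9, p4) → 18.1588
  f9: (p5, p9, p0) → 25.5520
  f10: (p5, p9, p4) → 36.7480
  f11: (p5, p12, p0) → 80.7748
  f12: (p5, p4, p12) → 157.1985
  f13: (p10, p6, p0) → 20.5698
  f14: (p10, p6, p1) → 23.0521
  f15: (p10, p9, p0) → 46.7759
  f16: (p10, p9, p1) → 56.7084
Σ area = 802.489

Euler: V−E+F = 10−24+16 = 2.

facets=16 area=802.489


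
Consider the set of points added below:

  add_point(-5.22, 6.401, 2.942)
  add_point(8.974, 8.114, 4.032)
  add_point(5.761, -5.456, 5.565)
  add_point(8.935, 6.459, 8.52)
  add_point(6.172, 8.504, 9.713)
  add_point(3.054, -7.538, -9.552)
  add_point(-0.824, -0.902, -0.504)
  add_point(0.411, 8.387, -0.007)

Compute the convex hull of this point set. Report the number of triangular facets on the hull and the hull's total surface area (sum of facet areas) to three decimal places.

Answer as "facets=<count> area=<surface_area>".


Extreme-point indices: [0, 1, 2, 3, 4, 5, 6, 7] — 8 of 8 on the boundary.

Per-facet area ½‖(b−a)×(c−a)‖:
  f1: (p2, p4, p0) → 92.6774
  f2: (p2, p5, p1) → 108.4934
  f3: (p7, p5, p0) → 62.1840
  f4: (p7, p5, p1) → 88.6256
  f5: (p7, p4, p0) → 37.5715
  f6: (p7, p4, p1) → 30.0501
  f7: (p6, p5, p0) → 25.3248
  f8: (p6, p2, p0) → 41.3137
  f9: (p6, p2, p5) → 59.6345
  f10: (p3, p4, p1) → 8.6406
  f11: (p3, p2, p1) → 30.1481
  f12: (p3, p2, p4) → 20.9935
Σ area = 605.657

Euler: V−E+F = 8−18+12 = 2.

facets=12 area=605.657


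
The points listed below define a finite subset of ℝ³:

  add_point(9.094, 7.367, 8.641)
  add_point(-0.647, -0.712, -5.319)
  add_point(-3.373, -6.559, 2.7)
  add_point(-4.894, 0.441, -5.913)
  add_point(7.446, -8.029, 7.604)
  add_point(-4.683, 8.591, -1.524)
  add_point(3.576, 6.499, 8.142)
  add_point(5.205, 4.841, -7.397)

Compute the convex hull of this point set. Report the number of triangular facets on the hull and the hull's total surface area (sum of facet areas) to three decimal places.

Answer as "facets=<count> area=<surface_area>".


Hull vertices (8/8): indices [0, 1, 2, 3, 4, 5, 6, 7].

Per-facet area ½‖(b−a)×(c−a)‖:
  f1: (p7, p4, p0) → 125.7863
  f2: (p1, p7, p3) → 16.3715
  f3: (p1, p7, p4) → 69.7245
  f4: (p1, p2, p3) → 22.8512
  f5: (p1, p2, p4) → 60.8995
  f6: (p5, p2, p3) → 50.9919
  f7: (p5, p7, p3) → 48.9932
  f8: (p5, p7, p0) → 95.5673
  f9: (p6, p4, p0) → 41.9714
  f10: (p6, p2, p4) → 84.7840
  f11: (p6, p5, p0) → 26.7458
  f12: (p6, p5, p2) → 92.7446
Σ area = 737.431

Check V−E+F: 8 − 18 + 12 = 2.

facets=12 area=737.431


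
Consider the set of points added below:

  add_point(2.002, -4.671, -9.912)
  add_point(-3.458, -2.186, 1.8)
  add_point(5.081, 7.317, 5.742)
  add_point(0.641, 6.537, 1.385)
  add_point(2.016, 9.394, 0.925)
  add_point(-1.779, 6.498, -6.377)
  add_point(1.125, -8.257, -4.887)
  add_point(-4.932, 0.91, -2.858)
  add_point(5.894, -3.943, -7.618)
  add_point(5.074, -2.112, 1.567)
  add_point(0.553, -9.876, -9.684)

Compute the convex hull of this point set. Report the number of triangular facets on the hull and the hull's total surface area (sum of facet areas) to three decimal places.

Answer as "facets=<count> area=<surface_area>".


Hull vertices (11/11): indices [0, 1, 2, 3, 4, 5, 6, 7, 8, 9, 10].

Triangle areas on the boundary:
  f1: (p2, p4, p8) → 49.5284
  f2: (p5, p4, p7) → 31.8967
  f3: (p5, p4, p8) → 56.5494
  f4: (p3, p4, p7) → 9.4064
  f5: (p3, p2, p4) → 9.5315
  f6: (p1, p3, p7) → 25.4419
  f7: (p1, p3, p2) → 27.9282
  f8: (p9, p2, p8) → 39.7082
  f9: (p9, p6, p8) → 31.1024
  f10: (p9, p1, p2) → 44.0088
  f11: (p9, p1, p6) → 38.2632
  f12: (p10, p6, p8) → 17.7177
  f13: (p10, p5, p7) → 49.9420
  f14: (p10, p1, p7) → 39.8861
  f15: (p10, p1, p6) → 16.7298
  f16: (p0, p5, p8) → 28.1554
  f17: (p0, p10, p8) → 11.5440
  f18: (p0, p10, p5) → 20.8753
Σ area = 548.215

Euler: V−E+F = 11−27+18 = 2.

facets=18 area=548.215


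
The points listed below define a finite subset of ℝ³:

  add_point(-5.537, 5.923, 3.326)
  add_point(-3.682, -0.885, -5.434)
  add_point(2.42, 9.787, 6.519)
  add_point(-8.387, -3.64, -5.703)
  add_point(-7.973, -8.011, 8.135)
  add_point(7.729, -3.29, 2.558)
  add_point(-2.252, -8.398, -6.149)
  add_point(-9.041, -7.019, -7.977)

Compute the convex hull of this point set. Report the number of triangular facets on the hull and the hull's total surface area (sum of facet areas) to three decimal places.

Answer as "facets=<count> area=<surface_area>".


8 of the 8 inputs are extreme points: [0, 1, 2, 3, 4, 5, 6, 7].

Triangle areas on the boundary:
  f1: (p4, p2, p5) → 125.0417
  f2: (p0, p4, p2) → 64.0164
  f3: (p1, p2, p5) → 99.1248
  f4: (p1, p0, p2) → 49.0624
  f5: (p6, p1, p7) → 25.8687
  f6: (p6, p1, p5) → 52.3696
  f7: (p6, p4, p7) → 54.7396
  f8: (p6, p4, p5) → 103.6200
  f9: (p3, p1, p7) → 9.1942
  f10: (p3, p1, p0) → 30.0710
  f11: (p3, p4, p7) → 28.7166
  f12: (p3, p0, p4) → 88.1175
Σ area = 729.942

Euler characteristic 8−18+12 = 2 ✓

facets=12 area=729.942


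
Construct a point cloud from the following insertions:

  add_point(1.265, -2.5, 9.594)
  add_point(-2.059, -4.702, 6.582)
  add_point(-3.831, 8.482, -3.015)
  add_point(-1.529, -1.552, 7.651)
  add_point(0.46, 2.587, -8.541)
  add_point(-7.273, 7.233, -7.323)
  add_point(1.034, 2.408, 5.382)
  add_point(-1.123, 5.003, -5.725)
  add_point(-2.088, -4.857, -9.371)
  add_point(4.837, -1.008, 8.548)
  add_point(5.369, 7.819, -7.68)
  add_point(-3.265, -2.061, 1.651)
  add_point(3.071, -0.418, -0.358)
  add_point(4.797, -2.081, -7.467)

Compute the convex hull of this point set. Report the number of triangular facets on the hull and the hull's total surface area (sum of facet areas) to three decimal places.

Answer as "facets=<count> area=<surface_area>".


facets=20 area=673.662

Points on the hull: [0, 1, 2, 3, 4, 5, 6, 8, 9, 10, 11, 13] (12 of 14).

Area of each hull facet:
  f1: (p13, p8, p10) → 34.7006
  f2: (p4, p10, p5) → 32.2798
  f3: (p4, p8, p5) → 35.1231
  f4: (p4, p8, p10) → 11.6895
  f5: (p2, p10, p5) → 28.7226
  f6: (p1, p13, p8) → 59.1355
  f7: (p9, p13, p10) → 79.5209
  f8: (p9, p1, p0) → 8.0204
  f9: (p9, p1, p13) → 62.2230
  f10: (p11, p8, p5) → 69.3906
  f11: (p11, p1, p5) → 11.9373
  f12: (p11, p1, p8) → 23.4778
  f13: (p3, p2, p5) → 36.4533
  f14: (p3, p1, p5) → 30.4948
  f15: (p3, p1, p0) → 5.9430
  f16: (p6, p9, p0) → 11.7746
  f17: (p6, p3, p0) → 9.2324
  f18: (p6, p3, p2) → 25.7517
  f19: (p6, p2, p10) → 58.9735
  f20: (p6, p9, p10) → 38.8178
Σ area = 673.662

Check V−E+F: 12 − 30 + 20 = 2.


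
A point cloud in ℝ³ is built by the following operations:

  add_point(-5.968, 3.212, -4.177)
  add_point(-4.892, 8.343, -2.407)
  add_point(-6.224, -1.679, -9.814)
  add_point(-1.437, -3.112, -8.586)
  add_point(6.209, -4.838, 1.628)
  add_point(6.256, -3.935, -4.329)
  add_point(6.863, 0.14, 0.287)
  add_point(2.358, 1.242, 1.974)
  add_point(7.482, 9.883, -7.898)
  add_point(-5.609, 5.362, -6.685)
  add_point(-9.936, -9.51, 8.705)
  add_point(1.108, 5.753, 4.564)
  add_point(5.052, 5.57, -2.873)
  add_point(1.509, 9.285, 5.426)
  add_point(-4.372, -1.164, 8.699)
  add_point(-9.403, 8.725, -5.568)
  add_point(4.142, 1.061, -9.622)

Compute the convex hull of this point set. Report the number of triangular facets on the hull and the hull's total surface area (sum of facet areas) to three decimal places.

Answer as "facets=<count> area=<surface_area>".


11 of the 17 inputs are extreme points: [2, 3, 4, 5, 6, 8, 10, 13, 14, 15, 16].

Triangle areas on the boundary:
  f1: (p16, p2, p8) → 42.0680
  f2: (p16, p5, p8) → 33.5581
  f3: (p6, p13, p8) → 71.7647
  f4: (p6, p5, p8) → 39.3953
  f5: (p15, p13, p8) → 105.7744
  f6: (p15, p2, p8) → 96.3722
  f7: (p15, p14, p13) → 94.8098
  f8: (p15, p2, p10) → 119.3036
  f9: (p15, p14, p10) → 86.4313
  f10: (p3, p16, p2) → 15.2897
  f11: (p3, p16, p5) → 25.6838
  f12: (p3, p2, p10) → 51.9774
  f13: (p3, p5, p10) → 89.3838
  f14: (p4, p5, p10) → 49.6281
  f15: (p4, p6, p5) → 14.3512
  f16: (p4, p14, p10) → 64.9134
  f17: (p4, p14, p13) → 78.8941
  f18: (p4, p6, p13) → 25.0588
Σ area = 1104.658

Euler: V−E+F = 11−27+18 = 2.

facets=18 area=1104.658


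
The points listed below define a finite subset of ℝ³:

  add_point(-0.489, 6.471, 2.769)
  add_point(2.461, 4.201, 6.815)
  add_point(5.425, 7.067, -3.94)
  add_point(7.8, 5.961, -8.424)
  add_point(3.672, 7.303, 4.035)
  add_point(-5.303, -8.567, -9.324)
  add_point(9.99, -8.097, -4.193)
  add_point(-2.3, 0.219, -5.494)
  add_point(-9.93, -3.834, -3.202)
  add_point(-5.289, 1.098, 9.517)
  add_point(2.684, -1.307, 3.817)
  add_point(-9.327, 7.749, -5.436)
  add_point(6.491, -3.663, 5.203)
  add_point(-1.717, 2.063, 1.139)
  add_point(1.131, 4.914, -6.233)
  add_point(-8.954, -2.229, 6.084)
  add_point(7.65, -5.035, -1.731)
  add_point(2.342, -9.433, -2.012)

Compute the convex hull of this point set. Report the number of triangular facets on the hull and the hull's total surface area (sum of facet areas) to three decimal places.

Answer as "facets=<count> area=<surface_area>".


Points on the hull: [1, 2, 3, 4, 5, 6, 8, 9, 11, 12, 15, 17] (12 of 18).

Area of each hull facet:
  f1: (p4, p9, p11) → 93.1603
  f2: (p5, p11, p8) → 49.6748
  f3: (p2, p4, p11) → 60.2154
  f4: (p1, p4, p9) → 13.6505
  f5: (p17, p5, p6) → 37.4691
  f6: (p3, p5, p11) → 140.3962
  f7: (p3, p2, p11) → 35.6946
  f8: (p3, p5, p6) → 117.2780
  f9: (p3, p2, p4) → 6.7993
  f10: (p12, p17, p6) → 39.0774
  f11: (p12, p1, p9) → 39.0087
  f12: (p12, p1, p4) → 17.9739
  f13: (p12, p3, p6) → 79.9467
  f14: (p12, p3, p4) → 74.8560
  f15: (p15, p11, p8) → 55.9479
  f16: (p15, p9, p11) → 45.7542
  f17: (p15, p5, p8) → 30.4338
  f18: (p15, p17, p5) → 81.3808
  f19: (p15, p12, p9) → 39.9262
  f20: (p15, p12, p17) → 74.6850
Σ area = 1133.329

Euler characteristic 12−30+20 = 2 ✓

facets=20 area=1133.329


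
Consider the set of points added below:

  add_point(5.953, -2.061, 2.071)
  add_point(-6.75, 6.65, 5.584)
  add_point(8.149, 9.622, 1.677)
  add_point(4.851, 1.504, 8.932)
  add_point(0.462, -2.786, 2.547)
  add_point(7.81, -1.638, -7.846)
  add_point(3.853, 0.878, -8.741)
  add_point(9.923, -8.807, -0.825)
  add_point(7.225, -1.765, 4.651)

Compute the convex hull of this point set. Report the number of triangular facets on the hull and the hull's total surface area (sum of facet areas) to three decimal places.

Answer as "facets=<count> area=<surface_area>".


8 of the 9 inputs are extreme points: [1, 2, 3, 4, 5, 6, 7, 8].

Area of each hull facet:
  f1: (p6, p2, p1) → 109.1266
  f2: (p3, p2, p1) → 73.3510
  f3: (p5, p2, p7) → 75.3452
  f4: (p5, p6, p7) → 18.2225
  f5: (p5, p6, p2) → 33.9769
  f6: (p4, p3, p1) → 52.4180
  f7: (p4, p3, p7) → 51.7737
  f8: (p4, p6, p1) → 74.6815
  f9: (p4, p6, p7) → 68.1527
  f10: (p8, p2, p7) → 45.6436
  f11: (p8, p3, p7) → 7.3219
  f12: (p8, p3, p2) → 32.9073
Σ area = 642.921

Euler characteristic 8−18+12 = 2 ✓

facets=12 area=642.921


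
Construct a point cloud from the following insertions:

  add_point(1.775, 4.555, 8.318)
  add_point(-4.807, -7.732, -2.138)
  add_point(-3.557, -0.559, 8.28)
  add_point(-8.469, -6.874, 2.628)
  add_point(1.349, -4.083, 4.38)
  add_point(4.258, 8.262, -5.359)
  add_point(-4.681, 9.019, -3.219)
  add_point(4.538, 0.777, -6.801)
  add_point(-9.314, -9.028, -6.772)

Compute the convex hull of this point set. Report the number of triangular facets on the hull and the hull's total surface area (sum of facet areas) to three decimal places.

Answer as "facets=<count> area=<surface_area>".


Hull vertices (9/9): indices [0, 1, 2, 3, 4, 5, 6, 7, 8].

Triangle areas on the boundary:
  f1: (p4, p0, p7) → 59.8753
  f2: (p5, p7, p8) → 54.6159
  f3: (p5, p6, p8) → 86.8857
  f4: (p5, p0, p7) → 54.7455
  f5: (p5, p0, p6) → 61.7185
  f6: (p1, p7, p8) → 41.5137
  f7: (p1, p4, p7) → 58.3485
  f8: (p3, p1, p4) → 28.8009
  f9: (p3, p1, p8) → 19.7322
  f10: (p3, p6, p8) → 83.5348
  f11: (p2, p4, p0) → 26.2586
  f12: (p2, p3, p4) → 33.7361
  f13: (p2, p0, p6) → 51.1942
  f14: (p2, p3, p6) → 73.3324
Σ area = 734.292

Euler: V−E+F = 9−21+14 = 2.

facets=14 area=734.292


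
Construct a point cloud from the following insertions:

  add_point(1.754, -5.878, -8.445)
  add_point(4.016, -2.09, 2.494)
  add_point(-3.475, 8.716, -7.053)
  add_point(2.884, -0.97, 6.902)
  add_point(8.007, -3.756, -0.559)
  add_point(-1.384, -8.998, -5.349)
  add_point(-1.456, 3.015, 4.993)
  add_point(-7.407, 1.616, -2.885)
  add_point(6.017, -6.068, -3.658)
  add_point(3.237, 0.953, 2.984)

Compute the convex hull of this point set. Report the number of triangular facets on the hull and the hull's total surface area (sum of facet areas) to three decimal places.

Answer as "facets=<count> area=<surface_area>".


facets=14 area=537.006

Hull vertices (9/10): indices [0, 2, 3, 4, 5, 6, 7, 8, 9].

Per-facet area ½‖(b−a)×(c−a)‖:
  f1: (p3, p5, p7) → 83.7159
  f2: (p0, p5, p7) → 33.4574
  f3: (p0, p2, p7) → 59.5787
  f4: (p0, p2, p4) → 79.9126
  f5: (p6, p2, p7) → 45.4889
  f6: (p6, p3, p7) → 25.3418
  f7: (p9, p2, p4) → 51.8519
  f8: (p9, p3, p4) → 16.2766
  f9: (p9, p6, p2) → 37.0756
  f10: (p9, p6, p3) → 11.7286
  f11: (p8, p0, p4) → 7.9716
  f12: (p8, p0, p5) → 17.2867
  f13: (p8, p3, p4) → 18.1696
  f14: (p8, p3, p5) → 49.1504
Σ area = 537.006

Euler: V−E+F = 9−21+14 = 2.
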